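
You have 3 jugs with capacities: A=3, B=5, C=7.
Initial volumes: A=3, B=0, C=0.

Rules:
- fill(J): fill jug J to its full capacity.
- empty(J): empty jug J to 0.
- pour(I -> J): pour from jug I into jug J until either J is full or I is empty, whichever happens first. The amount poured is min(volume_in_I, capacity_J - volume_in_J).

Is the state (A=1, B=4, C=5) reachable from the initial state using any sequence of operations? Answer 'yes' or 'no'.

BFS explored all 144 reachable states.
Reachable set includes: (0,0,0), (0,0,1), (0,0,2), (0,0,3), (0,0,4), (0,0,5), (0,0,6), (0,0,7), (0,1,0), (0,1,1), (0,1,2), (0,1,3) ...
Target (A=1, B=4, C=5) not in reachable set → no.

Answer: no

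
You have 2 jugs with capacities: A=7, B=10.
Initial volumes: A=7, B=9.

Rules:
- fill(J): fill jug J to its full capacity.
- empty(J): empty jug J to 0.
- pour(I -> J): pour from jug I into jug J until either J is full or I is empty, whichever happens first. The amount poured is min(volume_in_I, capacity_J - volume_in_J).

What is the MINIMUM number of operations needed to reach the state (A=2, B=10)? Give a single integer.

Answer: 5

Derivation:
BFS from (A=7, B=9). One shortest path:
  1. empty(A) -> (A=0 B=9)
  2. pour(B -> A) -> (A=7 B=2)
  3. empty(A) -> (A=0 B=2)
  4. pour(B -> A) -> (A=2 B=0)
  5. fill(B) -> (A=2 B=10)
Reached target in 5 moves.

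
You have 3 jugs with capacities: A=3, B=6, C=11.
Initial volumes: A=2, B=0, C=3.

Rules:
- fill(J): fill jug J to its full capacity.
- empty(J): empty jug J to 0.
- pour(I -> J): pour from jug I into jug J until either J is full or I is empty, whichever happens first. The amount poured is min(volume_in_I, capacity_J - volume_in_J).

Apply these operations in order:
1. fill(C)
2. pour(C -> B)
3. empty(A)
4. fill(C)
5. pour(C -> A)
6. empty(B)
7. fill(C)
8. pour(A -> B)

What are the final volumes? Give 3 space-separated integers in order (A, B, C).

Step 1: fill(C) -> (A=2 B=0 C=11)
Step 2: pour(C -> B) -> (A=2 B=6 C=5)
Step 3: empty(A) -> (A=0 B=6 C=5)
Step 4: fill(C) -> (A=0 B=6 C=11)
Step 5: pour(C -> A) -> (A=3 B=6 C=8)
Step 6: empty(B) -> (A=3 B=0 C=8)
Step 7: fill(C) -> (A=3 B=0 C=11)
Step 8: pour(A -> B) -> (A=0 B=3 C=11)

Answer: 0 3 11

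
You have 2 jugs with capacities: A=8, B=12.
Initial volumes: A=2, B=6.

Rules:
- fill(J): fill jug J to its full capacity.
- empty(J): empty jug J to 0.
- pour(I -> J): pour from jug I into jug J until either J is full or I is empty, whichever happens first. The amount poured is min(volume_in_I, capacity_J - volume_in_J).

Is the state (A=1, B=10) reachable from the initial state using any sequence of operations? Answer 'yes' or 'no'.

BFS explored all 21 reachable states.
Reachable set includes: (0,0), (0,2), (0,4), (0,6), (0,8), (0,10), (0,12), (2,0), (2,6), (2,12), (4,0), (4,12) ...
Target (A=1, B=10) not in reachable set → no.

Answer: no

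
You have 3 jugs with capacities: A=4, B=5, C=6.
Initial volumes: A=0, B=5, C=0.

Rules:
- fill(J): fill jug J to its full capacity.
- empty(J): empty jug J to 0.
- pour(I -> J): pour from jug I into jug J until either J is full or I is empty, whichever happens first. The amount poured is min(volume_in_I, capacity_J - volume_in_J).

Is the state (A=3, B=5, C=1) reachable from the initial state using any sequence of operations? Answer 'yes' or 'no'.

BFS from (A=0, B=5, C=0):
  1. fill(A) -> (A=4 B=5 C=0)
  2. pour(B -> C) -> (A=4 B=0 C=5)
  3. pour(A -> C) -> (A=3 B=0 C=6)
  4. pour(C -> B) -> (A=3 B=5 C=1)
Target reached → yes.

Answer: yes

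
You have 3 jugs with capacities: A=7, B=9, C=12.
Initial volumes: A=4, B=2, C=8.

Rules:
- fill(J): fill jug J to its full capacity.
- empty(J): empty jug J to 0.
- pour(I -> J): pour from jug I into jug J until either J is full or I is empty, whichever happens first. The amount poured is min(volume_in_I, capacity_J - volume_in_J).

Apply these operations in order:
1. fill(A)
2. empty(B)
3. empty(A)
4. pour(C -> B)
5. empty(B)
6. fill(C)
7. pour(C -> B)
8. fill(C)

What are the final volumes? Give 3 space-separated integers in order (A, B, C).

Step 1: fill(A) -> (A=7 B=2 C=8)
Step 2: empty(B) -> (A=7 B=0 C=8)
Step 3: empty(A) -> (A=0 B=0 C=8)
Step 4: pour(C -> B) -> (A=0 B=8 C=0)
Step 5: empty(B) -> (A=0 B=0 C=0)
Step 6: fill(C) -> (A=0 B=0 C=12)
Step 7: pour(C -> B) -> (A=0 B=9 C=3)
Step 8: fill(C) -> (A=0 B=9 C=12)

Answer: 0 9 12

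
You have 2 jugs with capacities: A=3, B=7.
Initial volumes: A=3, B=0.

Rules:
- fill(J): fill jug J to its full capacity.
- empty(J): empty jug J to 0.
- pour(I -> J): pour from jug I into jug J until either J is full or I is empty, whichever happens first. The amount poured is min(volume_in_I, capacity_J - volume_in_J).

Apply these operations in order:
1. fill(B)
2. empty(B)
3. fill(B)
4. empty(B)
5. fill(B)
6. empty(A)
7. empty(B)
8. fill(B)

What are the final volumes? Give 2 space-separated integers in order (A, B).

Step 1: fill(B) -> (A=3 B=7)
Step 2: empty(B) -> (A=3 B=0)
Step 3: fill(B) -> (A=3 B=7)
Step 4: empty(B) -> (A=3 B=0)
Step 5: fill(B) -> (A=3 B=7)
Step 6: empty(A) -> (A=0 B=7)
Step 7: empty(B) -> (A=0 B=0)
Step 8: fill(B) -> (A=0 B=7)

Answer: 0 7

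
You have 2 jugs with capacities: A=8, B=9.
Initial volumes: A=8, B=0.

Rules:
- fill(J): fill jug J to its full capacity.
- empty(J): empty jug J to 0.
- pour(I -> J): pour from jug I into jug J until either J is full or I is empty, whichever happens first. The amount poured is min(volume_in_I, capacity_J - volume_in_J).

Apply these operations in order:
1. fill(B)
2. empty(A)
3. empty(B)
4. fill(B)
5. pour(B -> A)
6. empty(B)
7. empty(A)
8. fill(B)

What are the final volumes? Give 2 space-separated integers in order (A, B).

Step 1: fill(B) -> (A=8 B=9)
Step 2: empty(A) -> (A=0 B=9)
Step 3: empty(B) -> (A=0 B=0)
Step 4: fill(B) -> (A=0 B=9)
Step 5: pour(B -> A) -> (A=8 B=1)
Step 6: empty(B) -> (A=8 B=0)
Step 7: empty(A) -> (A=0 B=0)
Step 8: fill(B) -> (A=0 B=9)

Answer: 0 9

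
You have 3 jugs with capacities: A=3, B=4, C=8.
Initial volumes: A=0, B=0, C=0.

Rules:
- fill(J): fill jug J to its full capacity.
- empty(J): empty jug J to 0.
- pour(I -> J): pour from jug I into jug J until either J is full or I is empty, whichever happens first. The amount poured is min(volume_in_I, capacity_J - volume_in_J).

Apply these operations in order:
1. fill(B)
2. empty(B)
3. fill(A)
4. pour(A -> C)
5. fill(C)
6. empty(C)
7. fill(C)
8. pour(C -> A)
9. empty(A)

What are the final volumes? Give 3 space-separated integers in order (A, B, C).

Answer: 0 0 5

Derivation:
Step 1: fill(B) -> (A=0 B=4 C=0)
Step 2: empty(B) -> (A=0 B=0 C=0)
Step 3: fill(A) -> (A=3 B=0 C=0)
Step 4: pour(A -> C) -> (A=0 B=0 C=3)
Step 5: fill(C) -> (A=0 B=0 C=8)
Step 6: empty(C) -> (A=0 B=0 C=0)
Step 7: fill(C) -> (A=0 B=0 C=8)
Step 8: pour(C -> A) -> (A=3 B=0 C=5)
Step 9: empty(A) -> (A=0 B=0 C=5)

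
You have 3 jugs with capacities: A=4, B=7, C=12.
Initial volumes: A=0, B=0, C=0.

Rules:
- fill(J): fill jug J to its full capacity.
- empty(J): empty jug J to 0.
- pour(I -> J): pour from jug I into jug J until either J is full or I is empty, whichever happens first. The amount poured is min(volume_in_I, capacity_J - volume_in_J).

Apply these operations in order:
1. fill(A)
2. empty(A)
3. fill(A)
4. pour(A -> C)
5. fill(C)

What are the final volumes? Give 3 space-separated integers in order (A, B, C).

Step 1: fill(A) -> (A=4 B=0 C=0)
Step 2: empty(A) -> (A=0 B=0 C=0)
Step 3: fill(A) -> (A=4 B=0 C=0)
Step 4: pour(A -> C) -> (A=0 B=0 C=4)
Step 5: fill(C) -> (A=0 B=0 C=12)

Answer: 0 0 12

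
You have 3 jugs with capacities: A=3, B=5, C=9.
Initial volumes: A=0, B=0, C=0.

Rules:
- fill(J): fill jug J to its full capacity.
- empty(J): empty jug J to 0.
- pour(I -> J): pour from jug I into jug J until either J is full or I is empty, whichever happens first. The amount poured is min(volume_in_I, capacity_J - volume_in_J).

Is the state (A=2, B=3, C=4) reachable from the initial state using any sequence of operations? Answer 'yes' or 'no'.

Answer: no

Derivation:
BFS explored all 176 reachable states.
Reachable set includes: (0,0,0), (0,0,1), (0,0,2), (0,0,3), (0,0,4), (0,0,5), (0,0,6), (0,0,7), (0,0,8), (0,0,9), (0,1,0), (0,1,1) ...
Target (A=2, B=3, C=4) not in reachable set → no.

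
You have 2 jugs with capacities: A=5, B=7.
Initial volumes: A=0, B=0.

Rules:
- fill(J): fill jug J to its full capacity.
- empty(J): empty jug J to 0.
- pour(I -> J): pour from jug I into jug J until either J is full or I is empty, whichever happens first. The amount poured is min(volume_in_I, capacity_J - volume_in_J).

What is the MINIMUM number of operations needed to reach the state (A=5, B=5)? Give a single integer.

BFS from (A=0, B=0). One shortest path:
  1. fill(A) -> (A=5 B=0)
  2. pour(A -> B) -> (A=0 B=5)
  3. fill(A) -> (A=5 B=5)
Reached target in 3 moves.

Answer: 3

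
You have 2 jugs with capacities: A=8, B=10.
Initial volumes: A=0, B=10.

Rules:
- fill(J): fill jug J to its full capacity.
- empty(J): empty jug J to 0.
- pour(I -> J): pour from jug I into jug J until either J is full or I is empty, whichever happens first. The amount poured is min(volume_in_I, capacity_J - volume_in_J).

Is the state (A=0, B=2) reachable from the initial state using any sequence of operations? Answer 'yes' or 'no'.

BFS from (A=0, B=10):
  1. pour(B -> A) -> (A=8 B=2)
  2. empty(A) -> (A=0 B=2)
Target reached → yes.

Answer: yes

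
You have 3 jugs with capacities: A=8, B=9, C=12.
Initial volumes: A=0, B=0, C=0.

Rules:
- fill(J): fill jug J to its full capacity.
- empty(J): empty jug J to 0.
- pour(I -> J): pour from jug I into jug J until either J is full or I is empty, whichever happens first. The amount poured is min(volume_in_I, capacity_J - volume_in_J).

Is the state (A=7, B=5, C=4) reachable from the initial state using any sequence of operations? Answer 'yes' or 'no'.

BFS explored all 554 reachable states.
Reachable set includes: (0,0,0), (0,0,1), (0,0,2), (0,0,3), (0,0,4), (0,0,5), (0,0,6), (0,0,7), (0,0,8), (0,0,9), (0,0,10), (0,0,11) ...
Target (A=7, B=5, C=4) not in reachable set → no.

Answer: no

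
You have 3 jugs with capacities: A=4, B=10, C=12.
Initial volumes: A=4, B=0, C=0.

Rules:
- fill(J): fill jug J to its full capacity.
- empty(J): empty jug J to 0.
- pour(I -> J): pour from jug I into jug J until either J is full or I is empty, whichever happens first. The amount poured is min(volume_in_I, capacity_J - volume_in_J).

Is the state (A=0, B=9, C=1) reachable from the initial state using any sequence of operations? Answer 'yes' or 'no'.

Answer: no

Derivation:
BFS explored all 106 reachable states.
Reachable set includes: (0,0,0), (0,0,2), (0,0,4), (0,0,6), (0,0,8), (0,0,10), (0,0,12), (0,2,0), (0,2,2), (0,2,4), (0,2,6), (0,2,8) ...
Target (A=0, B=9, C=1) not in reachable set → no.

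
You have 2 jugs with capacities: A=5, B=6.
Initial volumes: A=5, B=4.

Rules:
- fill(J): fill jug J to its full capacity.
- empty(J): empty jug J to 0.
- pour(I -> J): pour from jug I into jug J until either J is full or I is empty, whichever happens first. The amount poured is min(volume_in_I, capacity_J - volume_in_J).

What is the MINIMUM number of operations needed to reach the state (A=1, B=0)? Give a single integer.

BFS from (A=5, B=4). One shortest path:
  1. empty(A) -> (A=0 B=4)
  2. fill(B) -> (A=0 B=6)
  3. pour(B -> A) -> (A=5 B=1)
  4. empty(A) -> (A=0 B=1)
  5. pour(B -> A) -> (A=1 B=0)
Reached target in 5 moves.

Answer: 5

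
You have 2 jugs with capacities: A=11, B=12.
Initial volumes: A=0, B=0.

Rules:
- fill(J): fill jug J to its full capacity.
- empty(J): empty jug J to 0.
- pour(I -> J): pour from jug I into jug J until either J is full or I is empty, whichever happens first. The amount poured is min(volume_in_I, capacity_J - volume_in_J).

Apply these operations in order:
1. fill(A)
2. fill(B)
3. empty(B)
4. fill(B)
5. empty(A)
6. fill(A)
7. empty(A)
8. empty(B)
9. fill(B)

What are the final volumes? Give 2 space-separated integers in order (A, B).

Step 1: fill(A) -> (A=11 B=0)
Step 2: fill(B) -> (A=11 B=12)
Step 3: empty(B) -> (A=11 B=0)
Step 4: fill(B) -> (A=11 B=12)
Step 5: empty(A) -> (A=0 B=12)
Step 6: fill(A) -> (A=11 B=12)
Step 7: empty(A) -> (A=0 B=12)
Step 8: empty(B) -> (A=0 B=0)
Step 9: fill(B) -> (A=0 B=12)

Answer: 0 12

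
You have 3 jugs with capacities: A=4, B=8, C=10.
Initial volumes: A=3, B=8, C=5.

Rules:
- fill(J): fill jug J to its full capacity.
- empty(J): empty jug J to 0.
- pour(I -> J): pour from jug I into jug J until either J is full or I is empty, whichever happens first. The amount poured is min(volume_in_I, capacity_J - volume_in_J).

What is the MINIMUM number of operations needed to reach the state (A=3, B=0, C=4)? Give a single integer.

Answer: 5

Derivation:
BFS from (A=3, B=8, C=5). One shortest path:
  1. fill(A) -> (A=4 B=8 C=5)
  2. pour(B -> C) -> (A=4 B=3 C=10)
  3. empty(C) -> (A=4 B=3 C=0)
  4. pour(A -> C) -> (A=0 B=3 C=4)
  5. pour(B -> A) -> (A=3 B=0 C=4)
Reached target in 5 moves.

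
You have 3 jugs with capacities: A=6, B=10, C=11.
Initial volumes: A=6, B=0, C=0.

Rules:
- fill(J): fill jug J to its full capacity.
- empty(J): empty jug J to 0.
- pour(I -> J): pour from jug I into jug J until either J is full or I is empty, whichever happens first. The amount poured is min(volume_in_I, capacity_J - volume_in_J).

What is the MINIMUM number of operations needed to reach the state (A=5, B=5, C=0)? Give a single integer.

BFS from (A=6, B=0, C=0). One shortest path:
  1. fill(B) -> (A=6 B=10 C=0)
  2. pour(A -> C) -> (A=0 B=10 C=6)
  3. pour(B -> C) -> (A=0 B=5 C=11)
  4. pour(C -> A) -> (A=6 B=5 C=5)
  5. empty(A) -> (A=0 B=5 C=5)
  6. pour(C -> A) -> (A=5 B=5 C=0)
Reached target in 6 moves.

Answer: 6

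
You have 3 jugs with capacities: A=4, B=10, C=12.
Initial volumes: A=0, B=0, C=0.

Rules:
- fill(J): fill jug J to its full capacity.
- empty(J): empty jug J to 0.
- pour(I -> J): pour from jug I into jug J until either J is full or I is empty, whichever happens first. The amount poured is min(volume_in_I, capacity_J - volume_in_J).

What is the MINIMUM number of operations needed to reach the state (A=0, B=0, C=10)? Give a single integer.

Answer: 2

Derivation:
BFS from (A=0, B=0, C=0). One shortest path:
  1. fill(B) -> (A=0 B=10 C=0)
  2. pour(B -> C) -> (A=0 B=0 C=10)
Reached target in 2 moves.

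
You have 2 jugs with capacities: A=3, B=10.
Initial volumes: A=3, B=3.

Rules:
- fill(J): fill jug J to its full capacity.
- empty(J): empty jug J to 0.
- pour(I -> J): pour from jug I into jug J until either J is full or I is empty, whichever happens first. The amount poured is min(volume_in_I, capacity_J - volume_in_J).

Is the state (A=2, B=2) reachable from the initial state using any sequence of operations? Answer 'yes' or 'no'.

Answer: no

Derivation:
BFS explored all 26 reachable states.
Reachable set includes: (0,0), (0,1), (0,2), (0,3), (0,4), (0,5), (0,6), (0,7), (0,8), (0,9), (0,10), (1,0) ...
Target (A=2, B=2) not in reachable set → no.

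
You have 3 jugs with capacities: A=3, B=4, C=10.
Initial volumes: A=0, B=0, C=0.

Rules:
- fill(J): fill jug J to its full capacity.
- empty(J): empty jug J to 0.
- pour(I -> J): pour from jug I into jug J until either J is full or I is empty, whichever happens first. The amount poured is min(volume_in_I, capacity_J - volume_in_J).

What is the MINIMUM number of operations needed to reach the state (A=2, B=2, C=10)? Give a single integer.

Answer: 8

Derivation:
BFS from (A=0, B=0, C=0). One shortest path:
  1. fill(C) -> (A=0 B=0 C=10)
  2. pour(C -> A) -> (A=3 B=0 C=7)
  3. pour(A -> B) -> (A=0 B=3 C=7)
  4. pour(C -> A) -> (A=3 B=3 C=4)
  5. pour(A -> B) -> (A=2 B=4 C=4)
  6. pour(B -> C) -> (A=2 B=0 C=8)
  7. fill(B) -> (A=2 B=4 C=8)
  8. pour(B -> C) -> (A=2 B=2 C=10)
Reached target in 8 moves.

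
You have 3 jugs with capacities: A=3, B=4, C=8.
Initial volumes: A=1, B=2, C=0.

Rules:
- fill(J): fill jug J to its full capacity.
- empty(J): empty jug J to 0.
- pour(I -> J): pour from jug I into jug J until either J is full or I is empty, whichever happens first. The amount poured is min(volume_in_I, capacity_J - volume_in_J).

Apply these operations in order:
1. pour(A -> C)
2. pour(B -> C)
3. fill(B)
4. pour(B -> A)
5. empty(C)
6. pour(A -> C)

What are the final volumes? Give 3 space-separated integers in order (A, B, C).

Step 1: pour(A -> C) -> (A=0 B=2 C=1)
Step 2: pour(B -> C) -> (A=0 B=0 C=3)
Step 3: fill(B) -> (A=0 B=4 C=3)
Step 4: pour(B -> A) -> (A=3 B=1 C=3)
Step 5: empty(C) -> (A=3 B=1 C=0)
Step 6: pour(A -> C) -> (A=0 B=1 C=3)

Answer: 0 1 3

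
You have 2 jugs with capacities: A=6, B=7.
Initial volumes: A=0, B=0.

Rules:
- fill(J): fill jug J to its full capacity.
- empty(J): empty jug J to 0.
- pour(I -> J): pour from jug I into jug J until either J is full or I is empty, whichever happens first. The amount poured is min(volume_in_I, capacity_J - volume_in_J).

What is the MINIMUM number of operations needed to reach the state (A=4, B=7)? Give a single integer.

BFS from (A=0, B=0). One shortest path:
  1. fill(A) -> (A=6 B=0)
  2. pour(A -> B) -> (A=0 B=6)
  3. fill(A) -> (A=6 B=6)
  4. pour(A -> B) -> (A=5 B=7)
  5. empty(B) -> (A=5 B=0)
  6. pour(A -> B) -> (A=0 B=5)
  7. fill(A) -> (A=6 B=5)
  8. pour(A -> B) -> (A=4 B=7)
Reached target in 8 moves.

Answer: 8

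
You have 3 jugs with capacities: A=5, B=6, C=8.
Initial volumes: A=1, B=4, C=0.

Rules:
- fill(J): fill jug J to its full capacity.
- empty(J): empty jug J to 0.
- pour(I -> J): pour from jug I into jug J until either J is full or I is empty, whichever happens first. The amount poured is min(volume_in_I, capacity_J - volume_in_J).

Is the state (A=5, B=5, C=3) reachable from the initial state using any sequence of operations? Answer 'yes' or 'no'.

BFS from (A=1, B=4, C=0):
  1. fill(C) -> (A=1 B=4 C=8)
  2. pour(A -> B) -> (A=0 B=5 C=8)
  3. pour(C -> A) -> (A=5 B=5 C=3)
Target reached → yes.

Answer: yes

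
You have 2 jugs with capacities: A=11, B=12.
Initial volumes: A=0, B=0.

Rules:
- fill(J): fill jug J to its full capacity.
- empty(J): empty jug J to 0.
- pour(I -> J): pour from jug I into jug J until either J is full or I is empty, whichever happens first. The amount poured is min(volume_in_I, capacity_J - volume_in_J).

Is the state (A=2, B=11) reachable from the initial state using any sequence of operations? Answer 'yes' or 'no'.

Answer: no

Derivation:
BFS explored all 46 reachable states.
Reachable set includes: (0,0), (0,1), (0,2), (0,3), (0,4), (0,5), (0,6), (0,7), (0,8), (0,9), (0,10), (0,11) ...
Target (A=2, B=11) not in reachable set → no.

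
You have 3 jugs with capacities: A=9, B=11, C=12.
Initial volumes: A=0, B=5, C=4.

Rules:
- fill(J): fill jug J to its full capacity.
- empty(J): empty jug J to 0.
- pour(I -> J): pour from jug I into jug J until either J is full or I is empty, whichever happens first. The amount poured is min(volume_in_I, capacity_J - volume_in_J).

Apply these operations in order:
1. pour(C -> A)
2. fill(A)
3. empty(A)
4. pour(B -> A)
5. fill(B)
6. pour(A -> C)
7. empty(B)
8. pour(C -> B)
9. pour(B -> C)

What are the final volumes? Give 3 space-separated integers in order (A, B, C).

Answer: 0 0 5

Derivation:
Step 1: pour(C -> A) -> (A=4 B=5 C=0)
Step 2: fill(A) -> (A=9 B=5 C=0)
Step 3: empty(A) -> (A=0 B=5 C=0)
Step 4: pour(B -> A) -> (A=5 B=0 C=0)
Step 5: fill(B) -> (A=5 B=11 C=0)
Step 6: pour(A -> C) -> (A=0 B=11 C=5)
Step 7: empty(B) -> (A=0 B=0 C=5)
Step 8: pour(C -> B) -> (A=0 B=5 C=0)
Step 9: pour(B -> C) -> (A=0 B=0 C=5)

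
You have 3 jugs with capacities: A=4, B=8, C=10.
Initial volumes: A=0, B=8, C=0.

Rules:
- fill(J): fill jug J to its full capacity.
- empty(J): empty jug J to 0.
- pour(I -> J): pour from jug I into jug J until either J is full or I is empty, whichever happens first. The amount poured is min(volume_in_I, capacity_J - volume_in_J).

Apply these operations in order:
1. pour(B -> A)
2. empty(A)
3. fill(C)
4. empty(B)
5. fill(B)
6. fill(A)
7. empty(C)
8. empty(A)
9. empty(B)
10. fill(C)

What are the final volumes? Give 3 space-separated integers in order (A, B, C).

Step 1: pour(B -> A) -> (A=4 B=4 C=0)
Step 2: empty(A) -> (A=0 B=4 C=0)
Step 3: fill(C) -> (A=0 B=4 C=10)
Step 4: empty(B) -> (A=0 B=0 C=10)
Step 5: fill(B) -> (A=0 B=8 C=10)
Step 6: fill(A) -> (A=4 B=8 C=10)
Step 7: empty(C) -> (A=4 B=8 C=0)
Step 8: empty(A) -> (A=0 B=8 C=0)
Step 9: empty(B) -> (A=0 B=0 C=0)
Step 10: fill(C) -> (A=0 B=0 C=10)

Answer: 0 0 10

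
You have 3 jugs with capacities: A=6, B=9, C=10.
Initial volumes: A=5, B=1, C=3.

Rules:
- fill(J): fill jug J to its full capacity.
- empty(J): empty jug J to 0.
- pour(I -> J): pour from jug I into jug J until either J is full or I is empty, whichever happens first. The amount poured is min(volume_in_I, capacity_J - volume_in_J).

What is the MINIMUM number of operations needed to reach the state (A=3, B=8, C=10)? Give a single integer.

Answer: 5

Derivation:
BFS from (A=5, B=1, C=3). One shortest path:
  1. fill(B) -> (A=5 B=9 C=3)
  2. pour(B -> A) -> (A=6 B=8 C=3)
  3. empty(A) -> (A=0 B=8 C=3)
  4. pour(C -> A) -> (A=3 B=8 C=0)
  5. fill(C) -> (A=3 B=8 C=10)
Reached target in 5 moves.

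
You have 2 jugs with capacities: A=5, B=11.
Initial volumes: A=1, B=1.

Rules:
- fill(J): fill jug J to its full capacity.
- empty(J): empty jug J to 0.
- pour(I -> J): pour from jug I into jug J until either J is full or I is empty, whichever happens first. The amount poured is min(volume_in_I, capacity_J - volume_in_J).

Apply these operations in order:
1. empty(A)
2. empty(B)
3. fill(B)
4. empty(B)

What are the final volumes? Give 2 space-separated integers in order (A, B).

Step 1: empty(A) -> (A=0 B=1)
Step 2: empty(B) -> (A=0 B=0)
Step 3: fill(B) -> (A=0 B=11)
Step 4: empty(B) -> (A=0 B=0)

Answer: 0 0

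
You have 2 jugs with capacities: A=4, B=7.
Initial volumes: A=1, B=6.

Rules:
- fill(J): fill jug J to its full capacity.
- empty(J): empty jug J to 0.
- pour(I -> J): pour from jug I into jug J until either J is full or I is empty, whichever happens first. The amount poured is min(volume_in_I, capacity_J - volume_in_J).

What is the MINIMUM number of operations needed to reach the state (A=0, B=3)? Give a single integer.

Answer: 2

Derivation:
BFS from (A=1, B=6). One shortest path:
  1. pour(B -> A) -> (A=4 B=3)
  2. empty(A) -> (A=0 B=3)
Reached target in 2 moves.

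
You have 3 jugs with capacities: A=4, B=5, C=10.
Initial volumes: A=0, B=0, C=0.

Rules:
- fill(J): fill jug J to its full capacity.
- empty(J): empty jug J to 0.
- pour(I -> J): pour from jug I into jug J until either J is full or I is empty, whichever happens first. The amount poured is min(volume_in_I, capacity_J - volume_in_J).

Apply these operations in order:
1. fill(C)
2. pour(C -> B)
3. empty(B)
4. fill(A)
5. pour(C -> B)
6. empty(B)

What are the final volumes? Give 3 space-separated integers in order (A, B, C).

Answer: 4 0 0

Derivation:
Step 1: fill(C) -> (A=0 B=0 C=10)
Step 2: pour(C -> B) -> (A=0 B=5 C=5)
Step 3: empty(B) -> (A=0 B=0 C=5)
Step 4: fill(A) -> (A=4 B=0 C=5)
Step 5: pour(C -> B) -> (A=4 B=5 C=0)
Step 6: empty(B) -> (A=4 B=0 C=0)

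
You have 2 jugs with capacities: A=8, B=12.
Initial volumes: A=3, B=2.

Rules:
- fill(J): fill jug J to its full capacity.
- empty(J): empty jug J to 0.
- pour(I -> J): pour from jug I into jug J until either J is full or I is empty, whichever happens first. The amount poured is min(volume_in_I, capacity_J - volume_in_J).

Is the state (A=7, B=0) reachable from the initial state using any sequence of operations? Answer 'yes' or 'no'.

Answer: yes

Derivation:
BFS from (A=3, B=2):
  1. fill(B) -> (A=3 B=12)
  2. pour(B -> A) -> (A=8 B=7)
  3. empty(A) -> (A=0 B=7)
  4. pour(B -> A) -> (A=7 B=0)
Target reached → yes.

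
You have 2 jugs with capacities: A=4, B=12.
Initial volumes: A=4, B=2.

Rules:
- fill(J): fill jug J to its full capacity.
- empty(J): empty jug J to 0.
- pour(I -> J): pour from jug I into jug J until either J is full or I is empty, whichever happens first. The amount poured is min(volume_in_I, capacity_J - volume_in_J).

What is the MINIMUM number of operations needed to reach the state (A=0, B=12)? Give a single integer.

BFS from (A=4, B=2). One shortest path:
  1. empty(A) -> (A=0 B=2)
  2. fill(B) -> (A=0 B=12)
Reached target in 2 moves.

Answer: 2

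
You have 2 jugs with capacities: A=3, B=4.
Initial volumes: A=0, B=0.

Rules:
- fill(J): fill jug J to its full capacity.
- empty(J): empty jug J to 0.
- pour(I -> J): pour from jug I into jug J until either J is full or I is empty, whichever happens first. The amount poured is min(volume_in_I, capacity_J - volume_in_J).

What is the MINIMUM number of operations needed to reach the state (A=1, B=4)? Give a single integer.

BFS from (A=0, B=0). One shortest path:
  1. fill(B) -> (A=0 B=4)
  2. pour(B -> A) -> (A=3 B=1)
  3. empty(A) -> (A=0 B=1)
  4. pour(B -> A) -> (A=1 B=0)
  5. fill(B) -> (A=1 B=4)
Reached target in 5 moves.

Answer: 5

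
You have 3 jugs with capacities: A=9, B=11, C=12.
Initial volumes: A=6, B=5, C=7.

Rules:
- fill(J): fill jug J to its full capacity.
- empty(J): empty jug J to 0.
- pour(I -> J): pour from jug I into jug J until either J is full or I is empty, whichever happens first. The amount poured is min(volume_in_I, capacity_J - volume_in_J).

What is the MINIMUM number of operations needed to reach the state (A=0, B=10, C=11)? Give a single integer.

BFS from (A=6, B=5, C=7). One shortest path:
  1. empty(A) -> (A=0 B=5 C=7)
  2. pour(C -> A) -> (A=7 B=5 C=0)
  3. pour(A -> B) -> (A=1 B=11 C=0)
  4. pour(B -> C) -> (A=1 B=0 C=11)
  5. pour(A -> B) -> (A=0 B=1 C=11)
  6. fill(A) -> (A=9 B=1 C=11)
  7. pour(A -> B) -> (A=0 B=10 C=11)
Reached target in 7 moves.

Answer: 7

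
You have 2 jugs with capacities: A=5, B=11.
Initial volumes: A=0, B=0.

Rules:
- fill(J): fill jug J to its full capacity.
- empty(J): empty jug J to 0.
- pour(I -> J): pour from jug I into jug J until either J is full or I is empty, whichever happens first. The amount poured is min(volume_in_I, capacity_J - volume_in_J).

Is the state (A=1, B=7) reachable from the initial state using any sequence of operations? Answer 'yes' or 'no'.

BFS explored all 32 reachable states.
Reachable set includes: (0,0), (0,1), (0,2), (0,3), (0,4), (0,5), (0,6), (0,7), (0,8), (0,9), (0,10), (0,11) ...
Target (A=1, B=7) not in reachable set → no.

Answer: no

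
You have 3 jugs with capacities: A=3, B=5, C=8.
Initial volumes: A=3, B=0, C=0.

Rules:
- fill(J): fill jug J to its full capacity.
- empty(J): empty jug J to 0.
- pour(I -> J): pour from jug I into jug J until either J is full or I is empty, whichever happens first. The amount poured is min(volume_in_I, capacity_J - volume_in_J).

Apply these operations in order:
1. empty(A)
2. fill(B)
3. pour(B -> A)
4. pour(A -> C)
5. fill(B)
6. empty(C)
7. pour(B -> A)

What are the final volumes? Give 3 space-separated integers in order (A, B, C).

Answer: 3 2 0

Derivation:
Step 1: empty(A) -> (A=0 B=0 C=0)
Step 2: fill(B) -> (A=0 B=5 C=0)
Step 3: pour(B -> A) -> (A=3 B=2 C=0)
Step 4: pour(A -> C) -> (A=0 B=2 C=3)
Step 5: fill(B) -> (A=0 B=5 C=3)
Step 6: empty(C) -> (A=0 B=5 C=0)
Step 7: pour(B -> A) -> (A=3 B=2 C=0)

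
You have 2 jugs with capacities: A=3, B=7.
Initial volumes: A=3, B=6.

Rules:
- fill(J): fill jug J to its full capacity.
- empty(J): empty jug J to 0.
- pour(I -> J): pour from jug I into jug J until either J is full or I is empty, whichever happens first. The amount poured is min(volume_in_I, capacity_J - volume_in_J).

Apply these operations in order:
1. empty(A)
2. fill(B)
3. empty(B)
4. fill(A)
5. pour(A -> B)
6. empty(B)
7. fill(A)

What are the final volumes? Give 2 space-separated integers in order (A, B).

Step 1: empty(A) -> (A=0 B=6)
Step 2: fill(B) -> (A=0 B=7)
Step 3: empty(B) -> (A=0 B=0)
Step 4: fill(A) -> (A=3 B=0)
Step 5: pour(A -> B) -> (A=0 B=3)
Step 6: empty(B) -> (A=0 B=0)
Step 7: fill(A) -> (A=3 B=0)

Answer: 3 0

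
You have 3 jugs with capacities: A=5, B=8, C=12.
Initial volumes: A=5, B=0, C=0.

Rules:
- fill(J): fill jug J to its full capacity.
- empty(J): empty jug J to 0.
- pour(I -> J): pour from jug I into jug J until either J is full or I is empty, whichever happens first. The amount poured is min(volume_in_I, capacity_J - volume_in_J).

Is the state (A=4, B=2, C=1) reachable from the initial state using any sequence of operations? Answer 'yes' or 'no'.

Answer: no

Derivation:
BFS explored all 394 reachable states.
Reachable set includes: (0,0,0), (0,0,1), (0,0,2), (0,0,3), (0,0,4), (0,0,5), (0,0,6), (0,0,7), (0,0,8), (0,0,9), (0,0,10), (0,0,11) ...
Target (A=4, B=2, C=1) not in reachable set → no.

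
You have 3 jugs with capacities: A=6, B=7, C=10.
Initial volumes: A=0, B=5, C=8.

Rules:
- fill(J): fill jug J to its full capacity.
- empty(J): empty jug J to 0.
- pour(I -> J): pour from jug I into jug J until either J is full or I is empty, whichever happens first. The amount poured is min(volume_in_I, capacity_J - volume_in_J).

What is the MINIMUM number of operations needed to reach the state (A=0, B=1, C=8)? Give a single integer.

Answer: 3

Derivation:
BFS from (A=0, B=5, C=8). One shortest path:
  1. fill(B) -> (A=0 B=7 C=8)
  2. pour(B -> A) -> (A=6 B=1 C=8)
  3. empty(A) -> (A=0 B=1 C=8)
Reached target in 3 moves.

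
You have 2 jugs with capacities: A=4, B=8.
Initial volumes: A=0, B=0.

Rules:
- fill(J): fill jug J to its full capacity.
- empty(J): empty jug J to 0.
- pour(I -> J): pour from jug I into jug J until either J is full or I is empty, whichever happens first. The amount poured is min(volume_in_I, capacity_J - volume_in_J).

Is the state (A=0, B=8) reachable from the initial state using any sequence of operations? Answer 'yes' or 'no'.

Answer: yes

Derivation:
BFS from (A=0, B=0):
  1. fill(B) -> (A=0 B=8)
Target reached → yes.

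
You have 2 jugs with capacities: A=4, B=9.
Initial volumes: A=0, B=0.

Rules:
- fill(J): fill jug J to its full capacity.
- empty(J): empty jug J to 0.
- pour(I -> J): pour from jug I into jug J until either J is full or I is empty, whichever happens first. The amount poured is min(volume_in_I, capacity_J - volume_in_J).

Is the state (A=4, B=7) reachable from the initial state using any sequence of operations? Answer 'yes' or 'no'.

BFS from (A=0, B=0):
  1. fill(A) -> (A=4 B=0)
  2. pour(A -> B) -> (A=0 B=4)
  3. fill(A) -> (A=4 B=4)
  4. pour(A -> B) -> (A=0 B=8)
  5. fill(A) -> (A=4 B=8)
  6. pour(A -> B) -> (A=3 B=9)
  7. empty(B) -> (A=3 B=0)
  8. pour(A -> B) -> (A=0 B=3)
  9. fill(A) -> (A=4 B=3)
  10. pour(A -> B) -> (A=0 B=7)
  11. fill(A) -> (A=4 B=7)
Target reached → yes.

Answer: yes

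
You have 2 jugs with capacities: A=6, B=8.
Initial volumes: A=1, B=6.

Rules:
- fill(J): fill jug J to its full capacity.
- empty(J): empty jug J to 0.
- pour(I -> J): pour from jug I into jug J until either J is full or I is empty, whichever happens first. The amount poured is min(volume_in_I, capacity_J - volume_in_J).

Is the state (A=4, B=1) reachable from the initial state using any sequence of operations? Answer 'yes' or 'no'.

BFS explored all 29 reachable states.
Reachable set includes: (0,0), (0,1), (0,2), (0,3), (0,4), (0,5), (0,6), (0,7), (0,8), (1,0), (1,6), (1,8) ...
Target (A=4, B=1) not in reachable set → no.

Answer: no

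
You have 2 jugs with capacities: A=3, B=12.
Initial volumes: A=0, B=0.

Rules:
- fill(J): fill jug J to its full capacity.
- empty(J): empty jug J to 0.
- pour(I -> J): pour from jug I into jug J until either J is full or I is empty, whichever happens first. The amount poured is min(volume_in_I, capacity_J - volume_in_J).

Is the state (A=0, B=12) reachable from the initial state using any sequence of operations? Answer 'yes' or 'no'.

BFS from (A=0, B=0):
  1. fill(B) -> (A=0 B=12)
Target reached → yes.

Answer: yes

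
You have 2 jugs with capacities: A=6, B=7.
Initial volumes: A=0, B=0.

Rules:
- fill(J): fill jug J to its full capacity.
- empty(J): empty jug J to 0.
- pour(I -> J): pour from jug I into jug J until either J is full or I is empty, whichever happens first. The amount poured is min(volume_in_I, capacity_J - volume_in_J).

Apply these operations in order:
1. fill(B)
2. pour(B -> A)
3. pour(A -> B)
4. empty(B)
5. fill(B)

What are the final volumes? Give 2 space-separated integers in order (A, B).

Answer: 0 7

Derivation:
Step 1: fill(B) -> (A=0 B=7)
Step 2: pour(B -> A) -> (A=6 B=1)
Step 3: pour(A -> B) -> (A=0 B=7)
Step 4: empty(B) -> (A=0 B=0)
Step 5: fill(B) -> (A=0 B=7)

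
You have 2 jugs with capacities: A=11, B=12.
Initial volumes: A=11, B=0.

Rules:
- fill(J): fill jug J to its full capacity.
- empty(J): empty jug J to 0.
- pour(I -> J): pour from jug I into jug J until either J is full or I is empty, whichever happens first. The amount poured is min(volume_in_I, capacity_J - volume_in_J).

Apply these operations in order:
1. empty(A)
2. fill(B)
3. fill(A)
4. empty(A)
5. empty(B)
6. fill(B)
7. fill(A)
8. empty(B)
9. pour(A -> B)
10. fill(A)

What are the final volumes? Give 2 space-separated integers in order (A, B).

Step 1: empty(A) -> (A=0 B=0)
Step 2: fill(B) -> (A=0 B=12)
Step 3: fill(A) -> (A=11 B=12)
Step 4: empty(A) -> (A=0 B=12)
Step 5: empty(B) -> (A=0 B=0)
Step 6: fill(B) -> (A=0 B=12)
Step 7: fill(A) -> (A=11 B=12)
Step 8: empty(B) -> (A=11 B=0)
Step 9: pour(A -> B) -> (A=0 B=11)
Step 10: fill(A) -> (A=11 B=11)

Answer: 11 11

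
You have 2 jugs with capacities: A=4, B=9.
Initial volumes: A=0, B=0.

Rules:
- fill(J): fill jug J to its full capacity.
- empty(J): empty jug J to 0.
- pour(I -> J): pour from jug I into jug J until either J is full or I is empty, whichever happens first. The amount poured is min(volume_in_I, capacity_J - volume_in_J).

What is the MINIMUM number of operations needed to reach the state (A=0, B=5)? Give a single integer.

Answer: 3

Derivation:
BFS from (A=0, B=0). One shortest path:
  1. fill(B) -> (A=0 B=9)
  2. pour(B -> A) -> (A=4 B=5)
  3. empty(A) -> (A=0 B=5)
Reached target in 3 moves.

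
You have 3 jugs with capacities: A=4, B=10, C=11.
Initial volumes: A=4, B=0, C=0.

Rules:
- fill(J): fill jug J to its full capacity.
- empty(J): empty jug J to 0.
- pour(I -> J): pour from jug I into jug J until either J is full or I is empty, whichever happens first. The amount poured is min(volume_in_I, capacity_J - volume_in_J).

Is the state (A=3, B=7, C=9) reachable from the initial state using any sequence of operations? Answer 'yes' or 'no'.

Answer: no

Derivation:
BFS explored all 390 reachable states.
Reachable set includes: (0,0,0), (0,0,1), (0,0,2), (0,0,3), (0,0,4), (0,0,5), (0,0,6), (0,0,7), (0,0,8), (0,0,9), (0,0,10), (0,0,11) ...
Target (A=3, B=7, C=9) not in reachable set → no.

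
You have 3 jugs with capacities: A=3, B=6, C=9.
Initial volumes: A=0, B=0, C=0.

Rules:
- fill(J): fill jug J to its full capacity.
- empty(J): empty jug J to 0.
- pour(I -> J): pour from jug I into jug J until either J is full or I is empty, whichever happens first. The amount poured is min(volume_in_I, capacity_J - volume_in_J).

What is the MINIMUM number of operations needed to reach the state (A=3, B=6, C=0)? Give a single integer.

BFS from (A=0, B=0, C=0). One shortest path:
  1. fill(A) -> (A=3 B=0 C=0)
  2. fill(B) -> (A=3 B=6 C=0)
Reached target in 2 moves.

Answer: 2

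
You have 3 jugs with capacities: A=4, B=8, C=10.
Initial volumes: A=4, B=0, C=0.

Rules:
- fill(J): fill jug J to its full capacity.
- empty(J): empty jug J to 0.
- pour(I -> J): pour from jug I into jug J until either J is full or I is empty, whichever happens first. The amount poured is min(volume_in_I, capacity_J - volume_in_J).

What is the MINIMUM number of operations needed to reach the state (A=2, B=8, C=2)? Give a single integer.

Answer: 4

Derivation:
BFS from (A=4, B=0, C=0). One shortest path:
  1. fill(B) -> (A=4 B=8 C=0)
  2. pour(B -> C) -> (A=4 B=0 C=8)
  3. pour(A -> C) -> (A=2 B=0 C=10)
  4. pour(C -> B) -> (A=2 B=8 C=2)
Reached target in 4 moves.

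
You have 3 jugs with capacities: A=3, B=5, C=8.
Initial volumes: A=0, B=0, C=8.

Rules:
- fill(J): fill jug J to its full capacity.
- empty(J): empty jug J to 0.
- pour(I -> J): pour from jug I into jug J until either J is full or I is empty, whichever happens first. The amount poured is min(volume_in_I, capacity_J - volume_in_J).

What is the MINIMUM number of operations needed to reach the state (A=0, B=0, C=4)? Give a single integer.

BFS from (A=0, B=0, C=8). One shortest path:
  1. fill(A) -> (A=3 B=0 C=8)
  2. pour(A -> B) -> (A=0 B=3 C=8)
  3. fill(A) -> (A=3 B=3 C=8)
  4. pour(A -> B) -> (A=1 B=5 C=8)
  5. empty(B) -> (A=1 B=0 C=8)
  6. pour(A -> B) -> (A=0 B=1 C=8)
  7. pour(C -> B) -> (A=0 B=5 C=4)
  8. empty(B) -> (A=0 B=0 C=4)
Reached target in 8 moves.

Answer: 8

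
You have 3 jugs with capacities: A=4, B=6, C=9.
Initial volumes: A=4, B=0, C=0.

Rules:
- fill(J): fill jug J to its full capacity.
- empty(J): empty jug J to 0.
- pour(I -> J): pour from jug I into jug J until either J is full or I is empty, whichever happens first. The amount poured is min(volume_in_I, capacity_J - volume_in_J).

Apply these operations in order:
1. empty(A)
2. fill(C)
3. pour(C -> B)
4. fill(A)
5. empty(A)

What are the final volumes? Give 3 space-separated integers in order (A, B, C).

Step 1: empty(A) -> (A=0 B=0 C=0)
Step 2: fill(C) -> (A=0 B=0 C=9)
Step 3: pour(C -> B) -> (A=0 B=6 C=3)
Step 4: fill(A) -> (A=4 B=6 C=3)
Step 5: empty(A) -> (A=0 B=6 C=3)

Answer: 0 6 3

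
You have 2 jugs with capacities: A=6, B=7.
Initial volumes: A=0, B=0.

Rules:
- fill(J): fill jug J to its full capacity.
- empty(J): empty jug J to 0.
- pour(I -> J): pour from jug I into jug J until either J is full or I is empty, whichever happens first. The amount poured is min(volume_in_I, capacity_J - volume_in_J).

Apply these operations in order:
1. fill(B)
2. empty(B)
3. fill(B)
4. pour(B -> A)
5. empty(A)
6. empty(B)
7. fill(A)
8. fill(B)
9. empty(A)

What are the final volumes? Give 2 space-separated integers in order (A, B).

Step 1: fill(B) -> (A=0 B=7)
Step 2: empty(B) -> (A=0 B=0)
Step 3: fill(B) -> (A=0 B=7)
Step 4: pour(B -> A) -> (A=6 B=1)
Step 5: empty(A) -> (A=0 B=1)
Step 6: empty(B) -> (A=0 B=0)
Step 7: fill(A) -> (A=6 B=0)
Step 8: fill(B) -> (A=6 B=7)
Step 9: empty(A) -> (A=0 B=7)

Answer: 0 7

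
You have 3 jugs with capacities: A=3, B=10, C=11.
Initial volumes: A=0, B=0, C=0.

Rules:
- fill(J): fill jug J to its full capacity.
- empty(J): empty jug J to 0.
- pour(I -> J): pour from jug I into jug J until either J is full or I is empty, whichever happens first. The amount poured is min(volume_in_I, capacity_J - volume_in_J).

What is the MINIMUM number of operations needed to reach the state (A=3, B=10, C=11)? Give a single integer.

Answer: 3

Derivation:
BFS from (A=0, B=0, C=0). One shortest path:
  1. fill(A) -> (A=3 B=0 C=0)
  2. fill(B) -> (A=3 B=10 C=0)
  3. fill(C) -> (A=3 B=10 C=11)
Reached target in 3 moves.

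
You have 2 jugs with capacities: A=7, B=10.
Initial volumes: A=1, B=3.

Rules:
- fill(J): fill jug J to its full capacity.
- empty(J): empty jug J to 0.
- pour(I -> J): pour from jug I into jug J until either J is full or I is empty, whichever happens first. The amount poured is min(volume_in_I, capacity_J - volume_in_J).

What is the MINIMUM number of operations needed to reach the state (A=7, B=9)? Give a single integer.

Answer: 8

Derivation:
BFS from (A=1, B=3). One shortest path:
  1. empty(A) -> (A=0 B=3)
  2. pour(B -> A) -> (A=3 B=0)
  3. fill(B) -> (A=3 B=10)
  4. pour(B -> A) -> (A=7 B=6)
  5. empty(A) -> (A=0 B=6)
  6. pour(B -> A) -> (A=6 B=0)
  7. fill(B) -> (A=6 B=10)
  8. pour(B -> A) -> (A=7 B=9)
Reached target in 8 moves.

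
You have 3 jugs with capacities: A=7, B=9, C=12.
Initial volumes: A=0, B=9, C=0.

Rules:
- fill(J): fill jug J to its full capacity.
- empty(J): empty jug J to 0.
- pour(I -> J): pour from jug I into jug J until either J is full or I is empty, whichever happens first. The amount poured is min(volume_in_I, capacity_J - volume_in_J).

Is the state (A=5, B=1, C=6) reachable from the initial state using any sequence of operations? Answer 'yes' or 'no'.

Answer: no

Derivation:
BFS explored all 512 reachable states.
Reachable set includes: (0,0,0), (0,0,1), (0,0,2), (0,0,3), (0,0,4), (0,0,5), (0,0,6), (0,0,7), (0,0,8), (0,0,9), (0,0,10), (0,0,11) ...
Target (A=5, B=1, C=6) not in reachable set → no.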